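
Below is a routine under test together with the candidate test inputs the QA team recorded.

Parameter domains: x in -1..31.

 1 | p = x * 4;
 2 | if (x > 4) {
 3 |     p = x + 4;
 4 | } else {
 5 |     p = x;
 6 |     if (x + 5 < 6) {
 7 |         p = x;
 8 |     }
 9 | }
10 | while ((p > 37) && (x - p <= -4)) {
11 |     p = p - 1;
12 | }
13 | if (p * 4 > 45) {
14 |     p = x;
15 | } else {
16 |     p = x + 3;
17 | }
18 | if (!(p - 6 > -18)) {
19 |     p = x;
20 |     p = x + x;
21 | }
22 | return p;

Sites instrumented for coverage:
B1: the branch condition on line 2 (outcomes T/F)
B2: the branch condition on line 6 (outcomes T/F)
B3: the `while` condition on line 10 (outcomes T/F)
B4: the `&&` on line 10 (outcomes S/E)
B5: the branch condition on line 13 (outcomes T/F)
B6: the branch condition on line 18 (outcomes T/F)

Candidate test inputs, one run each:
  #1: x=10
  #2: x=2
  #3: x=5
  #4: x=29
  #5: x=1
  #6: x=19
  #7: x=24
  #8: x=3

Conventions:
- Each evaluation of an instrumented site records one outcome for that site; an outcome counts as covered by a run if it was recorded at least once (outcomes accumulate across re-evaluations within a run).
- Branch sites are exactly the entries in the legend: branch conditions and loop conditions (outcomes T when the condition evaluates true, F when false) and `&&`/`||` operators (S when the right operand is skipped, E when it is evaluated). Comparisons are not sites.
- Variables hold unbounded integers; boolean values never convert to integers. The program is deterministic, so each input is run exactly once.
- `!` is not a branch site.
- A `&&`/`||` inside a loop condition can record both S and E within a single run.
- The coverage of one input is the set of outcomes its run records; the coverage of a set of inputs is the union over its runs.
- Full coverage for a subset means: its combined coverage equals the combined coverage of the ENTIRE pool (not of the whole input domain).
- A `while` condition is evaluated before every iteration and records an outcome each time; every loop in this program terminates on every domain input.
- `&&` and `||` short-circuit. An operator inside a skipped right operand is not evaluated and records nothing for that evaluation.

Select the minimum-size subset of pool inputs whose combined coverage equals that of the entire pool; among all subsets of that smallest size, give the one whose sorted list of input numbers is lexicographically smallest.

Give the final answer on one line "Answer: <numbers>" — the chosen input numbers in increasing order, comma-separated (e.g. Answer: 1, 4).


input #1, x=10: events B1->T, B4->S, B3->F, B5->T, B6->F; outcomes B1=T, B3=F, B4=S, B5=T, B6=F
input #2, x=2: events B1->F, B2->F, B4->S, B3->F, B5->F, B6->F; outcomes B1=F, B2=F, B3=F, B4=S, B5=F, B6=F
input #3, x=5: events B1->T, B4->S, B3->F, B5->F, B6->F; outcomes B1=T, B3=F, B4=S, B5=F, B6=F
input #4, x=29: events B1->T, B4->S, B3->F, B5->T, B6->F; outcomes B1=T, B3=F, B4=S, B5=T, B6=F
input #5, x=1: events B1->F, B2->F, B4->S, B3->F, B5->F, B6->F; outcomes B1=F, B2=F, B3=F, B4=S, B5=F, B6=F
input #6, x=19: events B1->T, B4->S, B3->F, B5->T, B6->F; outcomes B1=T, B3=F, B4=S, B5=T, B6=F
input #7, x=24: events B1->T, B4->S, B3->F, B5->T, B6->F; outcomes B1=T, B3=F, B4=S, B5=T, B6=F
input #8, x=3: events B1->F, B2->F, B4->S, B3->F, B5->F, B6->F; outcomes B1=F, B2=F, B3=F, B4=S, B5=F, B6=F
the full pool covers 8 outcomes: B1=T, B1=F, B2=F, B3=F, B4=S, B5=T, B5=F, B6=F
no size-1 subset reaches all 8 outcomes (best union: 6/8)
size 2: inputs {1, 2} cover all 8 outcomes, and no lexicographically smaller subset of this size does
Answer: 1, 2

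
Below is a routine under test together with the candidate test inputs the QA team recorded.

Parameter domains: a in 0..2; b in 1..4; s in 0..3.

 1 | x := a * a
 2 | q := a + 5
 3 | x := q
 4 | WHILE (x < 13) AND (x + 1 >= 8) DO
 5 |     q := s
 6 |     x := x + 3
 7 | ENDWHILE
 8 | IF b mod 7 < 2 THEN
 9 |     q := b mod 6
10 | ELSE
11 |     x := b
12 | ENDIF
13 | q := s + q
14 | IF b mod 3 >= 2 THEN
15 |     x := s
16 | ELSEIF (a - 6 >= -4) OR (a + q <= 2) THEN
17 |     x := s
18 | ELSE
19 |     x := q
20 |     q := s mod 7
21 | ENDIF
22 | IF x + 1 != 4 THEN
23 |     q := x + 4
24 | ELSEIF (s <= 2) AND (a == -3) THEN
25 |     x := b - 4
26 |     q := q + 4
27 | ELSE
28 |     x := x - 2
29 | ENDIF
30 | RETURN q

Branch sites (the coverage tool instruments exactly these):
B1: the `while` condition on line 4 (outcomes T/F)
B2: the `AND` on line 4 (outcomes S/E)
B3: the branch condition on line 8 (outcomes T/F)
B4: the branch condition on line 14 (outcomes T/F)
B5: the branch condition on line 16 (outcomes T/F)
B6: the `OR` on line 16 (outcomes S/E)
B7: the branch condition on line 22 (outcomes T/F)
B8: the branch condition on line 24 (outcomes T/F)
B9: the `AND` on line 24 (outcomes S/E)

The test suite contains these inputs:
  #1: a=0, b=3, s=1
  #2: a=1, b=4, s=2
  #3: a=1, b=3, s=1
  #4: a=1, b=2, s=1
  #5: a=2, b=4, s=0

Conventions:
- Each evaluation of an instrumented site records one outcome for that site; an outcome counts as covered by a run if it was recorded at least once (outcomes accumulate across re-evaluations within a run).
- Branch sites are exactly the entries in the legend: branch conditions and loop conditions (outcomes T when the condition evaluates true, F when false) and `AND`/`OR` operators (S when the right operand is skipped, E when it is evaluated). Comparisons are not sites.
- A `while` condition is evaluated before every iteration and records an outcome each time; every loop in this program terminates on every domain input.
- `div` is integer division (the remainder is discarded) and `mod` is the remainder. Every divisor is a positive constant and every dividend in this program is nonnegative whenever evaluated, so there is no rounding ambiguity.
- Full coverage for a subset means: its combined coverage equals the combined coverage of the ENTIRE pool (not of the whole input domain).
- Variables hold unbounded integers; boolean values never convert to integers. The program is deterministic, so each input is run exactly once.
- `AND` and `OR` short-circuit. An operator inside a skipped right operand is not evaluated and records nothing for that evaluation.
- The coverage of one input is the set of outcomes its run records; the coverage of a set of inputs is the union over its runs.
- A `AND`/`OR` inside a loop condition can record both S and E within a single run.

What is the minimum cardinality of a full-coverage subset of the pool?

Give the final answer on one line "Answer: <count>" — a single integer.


input #1, a=0, b=3, s=1: outcomes B1=F, B2=E, B3=F, B4=F, B5=F, B6=E, B7=T
input #2, a=1, b=4, s=2: outcomes B1=F, B2=E, B3=F, B4=F, B5=F, B6=E, B7=T
input #3, a=1, b=3, s=1: outcomes B1=F, B2=E, B3=F, B4=F, B5=F, B6=E, B7=T
input #4, a=1, b=2, s=1: outcomes B1=F, B2=E, B3=F, B4=T, B7=T
input #5, a=2, b=4, s=0: outcomes B1=T, B1=F, B2=S, B2=E, B3=F, B4=F, B5=T, B6=S, B7=T
union over all inputs: B1=T, B1=F, B2=S, B2=E, B3=F, B4=T, B4=F, B5=T, B5=F, B6=S, B6=E, B7=T (12 outcomes)
no size-1 subset reaches all 12 outcomes (best union: 9/12)
no size-2 subset reaches all 12 outcomes (best union: 11/12)
inputs {1, 4, 5} (size 3) cover everything; no size-3 subset with a lexicographically smaller index list covers all 12
Answer: 3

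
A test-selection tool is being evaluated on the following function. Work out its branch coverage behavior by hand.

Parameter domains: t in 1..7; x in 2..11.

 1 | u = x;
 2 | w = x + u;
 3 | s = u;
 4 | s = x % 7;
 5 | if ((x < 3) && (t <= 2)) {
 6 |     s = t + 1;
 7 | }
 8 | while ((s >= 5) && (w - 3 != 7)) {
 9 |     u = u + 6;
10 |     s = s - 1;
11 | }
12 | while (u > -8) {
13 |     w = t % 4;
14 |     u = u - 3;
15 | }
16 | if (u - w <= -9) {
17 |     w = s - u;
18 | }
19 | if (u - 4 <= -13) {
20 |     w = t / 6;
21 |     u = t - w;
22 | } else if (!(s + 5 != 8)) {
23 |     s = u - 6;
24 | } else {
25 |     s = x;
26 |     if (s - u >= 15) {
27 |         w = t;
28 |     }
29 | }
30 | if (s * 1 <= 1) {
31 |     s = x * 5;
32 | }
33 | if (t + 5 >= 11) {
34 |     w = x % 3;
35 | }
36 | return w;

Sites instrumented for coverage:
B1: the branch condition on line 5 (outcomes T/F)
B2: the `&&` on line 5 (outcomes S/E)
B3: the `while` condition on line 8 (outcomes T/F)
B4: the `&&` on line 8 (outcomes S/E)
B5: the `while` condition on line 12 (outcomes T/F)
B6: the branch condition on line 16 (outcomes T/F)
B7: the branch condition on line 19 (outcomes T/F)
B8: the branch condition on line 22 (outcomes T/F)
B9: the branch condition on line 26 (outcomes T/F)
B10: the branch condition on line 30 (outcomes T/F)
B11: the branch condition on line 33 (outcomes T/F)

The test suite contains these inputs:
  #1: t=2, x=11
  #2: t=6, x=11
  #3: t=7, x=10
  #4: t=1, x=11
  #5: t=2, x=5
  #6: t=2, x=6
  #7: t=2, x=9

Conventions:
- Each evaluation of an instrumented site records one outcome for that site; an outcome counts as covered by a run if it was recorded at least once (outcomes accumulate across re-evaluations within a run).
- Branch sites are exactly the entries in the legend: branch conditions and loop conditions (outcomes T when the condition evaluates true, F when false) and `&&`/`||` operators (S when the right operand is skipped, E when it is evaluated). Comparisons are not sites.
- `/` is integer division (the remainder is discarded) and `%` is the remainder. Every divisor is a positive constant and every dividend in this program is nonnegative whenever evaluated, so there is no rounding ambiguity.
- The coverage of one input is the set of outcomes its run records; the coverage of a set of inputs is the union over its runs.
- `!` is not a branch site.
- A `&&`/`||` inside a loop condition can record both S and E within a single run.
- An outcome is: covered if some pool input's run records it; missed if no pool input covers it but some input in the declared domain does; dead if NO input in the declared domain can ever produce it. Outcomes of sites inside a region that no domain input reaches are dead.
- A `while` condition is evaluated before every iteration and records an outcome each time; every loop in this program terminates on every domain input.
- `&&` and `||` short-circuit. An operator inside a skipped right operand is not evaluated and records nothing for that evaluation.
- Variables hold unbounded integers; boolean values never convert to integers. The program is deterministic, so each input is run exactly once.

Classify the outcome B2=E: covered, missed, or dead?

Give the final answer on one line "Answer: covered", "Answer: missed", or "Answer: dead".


no pool input records B2=E
but domain input (t=1, x=2) does record it -> reachable, so missed
Answer: missed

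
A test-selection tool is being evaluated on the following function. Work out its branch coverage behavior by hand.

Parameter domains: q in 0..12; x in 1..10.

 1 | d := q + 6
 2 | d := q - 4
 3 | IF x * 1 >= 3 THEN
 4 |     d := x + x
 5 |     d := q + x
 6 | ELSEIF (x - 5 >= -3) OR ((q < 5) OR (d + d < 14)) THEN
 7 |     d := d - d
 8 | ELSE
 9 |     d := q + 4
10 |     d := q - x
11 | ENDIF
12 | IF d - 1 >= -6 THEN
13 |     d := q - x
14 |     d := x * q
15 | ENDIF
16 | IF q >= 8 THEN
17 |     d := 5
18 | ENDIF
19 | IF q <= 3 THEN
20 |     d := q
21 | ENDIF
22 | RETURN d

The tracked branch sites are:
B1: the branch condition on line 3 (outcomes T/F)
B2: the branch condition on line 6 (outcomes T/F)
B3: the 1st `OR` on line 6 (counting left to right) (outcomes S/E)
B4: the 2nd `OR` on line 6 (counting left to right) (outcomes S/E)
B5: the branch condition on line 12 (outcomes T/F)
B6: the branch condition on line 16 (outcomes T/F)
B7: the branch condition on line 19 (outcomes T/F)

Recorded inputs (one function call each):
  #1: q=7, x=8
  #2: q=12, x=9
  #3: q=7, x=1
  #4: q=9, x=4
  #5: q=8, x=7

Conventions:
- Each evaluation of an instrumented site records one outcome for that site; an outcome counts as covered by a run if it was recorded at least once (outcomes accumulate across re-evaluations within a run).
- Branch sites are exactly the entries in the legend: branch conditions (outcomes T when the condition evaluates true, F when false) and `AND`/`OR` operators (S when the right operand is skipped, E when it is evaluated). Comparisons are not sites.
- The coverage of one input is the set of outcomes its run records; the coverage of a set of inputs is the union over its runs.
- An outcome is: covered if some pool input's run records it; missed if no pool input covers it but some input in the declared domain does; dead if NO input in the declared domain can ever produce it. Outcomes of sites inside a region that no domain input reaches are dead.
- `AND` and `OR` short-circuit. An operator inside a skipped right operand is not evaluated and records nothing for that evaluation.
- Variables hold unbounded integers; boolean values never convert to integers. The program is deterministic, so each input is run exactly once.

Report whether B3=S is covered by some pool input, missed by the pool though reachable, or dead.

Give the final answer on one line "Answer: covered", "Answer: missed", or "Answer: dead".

no pool input records B3=S
but domain input (q=0, x=2) does record it -> reachable, so missed

Answer: missed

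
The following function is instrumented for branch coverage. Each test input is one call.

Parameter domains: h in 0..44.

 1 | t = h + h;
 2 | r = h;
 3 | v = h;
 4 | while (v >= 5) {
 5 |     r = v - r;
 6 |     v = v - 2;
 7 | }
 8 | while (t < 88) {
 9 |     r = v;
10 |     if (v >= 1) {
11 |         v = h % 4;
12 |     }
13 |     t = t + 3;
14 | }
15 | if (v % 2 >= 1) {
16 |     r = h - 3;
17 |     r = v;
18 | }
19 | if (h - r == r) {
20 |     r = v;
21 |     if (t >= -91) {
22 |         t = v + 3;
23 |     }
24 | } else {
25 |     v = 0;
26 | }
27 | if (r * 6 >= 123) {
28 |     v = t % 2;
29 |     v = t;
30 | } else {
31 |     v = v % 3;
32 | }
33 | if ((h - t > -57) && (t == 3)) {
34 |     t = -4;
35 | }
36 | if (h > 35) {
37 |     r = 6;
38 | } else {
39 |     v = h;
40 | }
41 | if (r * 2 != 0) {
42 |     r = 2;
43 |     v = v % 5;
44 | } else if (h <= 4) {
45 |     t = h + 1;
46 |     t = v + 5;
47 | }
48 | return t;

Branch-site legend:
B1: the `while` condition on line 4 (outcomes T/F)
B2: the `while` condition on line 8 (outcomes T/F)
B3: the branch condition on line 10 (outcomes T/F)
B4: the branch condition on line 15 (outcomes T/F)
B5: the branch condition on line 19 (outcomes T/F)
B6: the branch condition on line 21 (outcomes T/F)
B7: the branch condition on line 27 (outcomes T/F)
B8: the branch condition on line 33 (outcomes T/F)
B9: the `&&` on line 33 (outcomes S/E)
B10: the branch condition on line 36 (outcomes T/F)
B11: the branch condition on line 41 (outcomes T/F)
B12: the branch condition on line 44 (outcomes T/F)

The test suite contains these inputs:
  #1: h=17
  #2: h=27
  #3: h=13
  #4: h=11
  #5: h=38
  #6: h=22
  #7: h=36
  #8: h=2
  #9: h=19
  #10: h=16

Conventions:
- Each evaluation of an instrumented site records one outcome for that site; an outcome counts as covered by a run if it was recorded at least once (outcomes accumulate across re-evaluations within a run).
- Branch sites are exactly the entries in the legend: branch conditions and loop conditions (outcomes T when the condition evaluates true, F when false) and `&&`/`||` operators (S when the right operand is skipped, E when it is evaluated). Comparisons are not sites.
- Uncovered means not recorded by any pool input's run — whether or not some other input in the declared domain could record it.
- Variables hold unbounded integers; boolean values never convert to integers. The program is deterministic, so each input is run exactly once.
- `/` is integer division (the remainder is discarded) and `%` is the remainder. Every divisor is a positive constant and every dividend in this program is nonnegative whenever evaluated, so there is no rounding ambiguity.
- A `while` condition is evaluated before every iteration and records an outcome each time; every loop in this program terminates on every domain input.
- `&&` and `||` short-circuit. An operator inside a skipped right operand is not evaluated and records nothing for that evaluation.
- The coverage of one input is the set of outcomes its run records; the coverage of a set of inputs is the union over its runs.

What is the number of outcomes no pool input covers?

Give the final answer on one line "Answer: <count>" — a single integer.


run #1 (h=17) runs B1->T, B1->T, B1->T, B1->T, B1->T, B1->T, B1->T, B1->F, B2->T, B3->T, B2->T, B3->T, B2->T, B3->T, ...; records B1=T, B1=F, B2=T, B2=F, B3=T, B4=T, B5=F, B7=F, B8=F, B9=S, B10=F, B11=T
run #2 (h=27) runs B1->T, B1->T, B1->T, B1->T, B1->T, B1->T, B1->T, B1->T, B1->T, B1->T, B1->T, B1->T, B1->F, B2->T, ...; records B1=T, B1=F, B2=T, B2=F, B3=T, B4=T, B5=F, B7=F, B8=F, B9=S, B10=F, B11=T
run #3 (h=13) runs B1->T, B1->T, B1->T, B1->T, B1->T, B1->F, B2->T, B3->T, B2->T, B3->T, B2->T, B3->T, B2->T, B3->T, ...; records B1=T, B1=F, B2=T, B2=F, B3=T, B4=T, B5=F, B7=F, B8=F, B9=S, B10=F, B11=T
run #4 (h=11) runs B1->T, B1->T, B1->T, B1->T, B1->F, B2->T, B3->T, B2->T, B3->T, B2->T, B3->T, B2->T, B3->T, B2->T, ...; records B1=T, B1=F, B2=T, B2=F, B3=T, B4=T, B5=F, B7=F, B8=F, B9=S, B10=F, B11=T
run #5 (h=38) runs B1->T, B1->T, B1->T, B1->T, B1->T, B1->T, B1->T, B1->T, B1->T, B1->T, B1->T, B1->T, B1->T, B1->T, ...; records B1=T, B1=F, B2=T, B2=F, B3=T, B4=F, B5=F, B7=F, B8=F, B9=E, B10=T, B11=T
run #6 (h=22) runs B1->T, B1->T, B1->T, B1->T, B1->T, B1->T, B1->T, B1->T, B1->T, B1->F, B2->T, B3->T, B2->T, B3->T, ...; records B1=T, B1=F, B2=T, B2=F, B3=T, B4=F, B5=F, B7=F, B8=F, B9=S, B10=F, B11=T
run #7 (h=36) runs B1->T, B1->T, B1->T, B1->T, B1->T, B1->T, B1->T, B1->T, B1->T, B1->T, B1->T, B1->T, B1->T, B1->T, ...; records B1=T, B1=F, B2=T, B2=F, B3=T, B3=F, B4=F, B5=F, B7=F, B8=F, B9=E, B10=T, B11=T
run #8 (h=2) runs B1->F, B2->T, B3->T, B2->T, B3->T, B2->T, B3->T, B2->T, B3->T, B2->T, B3->T, B2->T, B3->T, B2->T, ...; records B1=F, B2=T, B2=F, B3=T, B4=F, B5=F, B7=F, B8=F, B9=S, B10=F, B11=T
run #9 (h=19) runs B1->T, B1->T, B1->T, B1->T, B1->T, B1->T, B1->T, B1->T, B1->F, B2->T, B3->T, B2->T, B3->T, B2->T, ...; records B1=T, B1=F, B2=T, B2=F, B3=T, B4=T, B5=F, B7=F, B8=F, B9=S, B10=F, B11=T
run #10 (h=16) runs B1->T, B1->T, B1->T, B1->T, B1->T, B1->T, B1->F, B2->T, B3->T, B2->T, B3->F, B2->T, B3->F, B2->T, ...; records B1=T, B1=F, B2=T, B2=F, B3=T, B3=F, B4=F, B5=F, B7=F, B8=F, B9=S, B10=F, B11=F, B12=F
union over the pool: B1=T, B1=F, B2=T, B2=F, B3=T, B3=F, B4=T, B4=F, B5=F, B7=F, B8=F, B9=S, B9=E, B10=T, B10=F, B11=T, B11=F, B12=F
uncovered (6 of 24): B5=T, B6=T, B6=F, B7=T, B8=T, B12=T
Answer: 6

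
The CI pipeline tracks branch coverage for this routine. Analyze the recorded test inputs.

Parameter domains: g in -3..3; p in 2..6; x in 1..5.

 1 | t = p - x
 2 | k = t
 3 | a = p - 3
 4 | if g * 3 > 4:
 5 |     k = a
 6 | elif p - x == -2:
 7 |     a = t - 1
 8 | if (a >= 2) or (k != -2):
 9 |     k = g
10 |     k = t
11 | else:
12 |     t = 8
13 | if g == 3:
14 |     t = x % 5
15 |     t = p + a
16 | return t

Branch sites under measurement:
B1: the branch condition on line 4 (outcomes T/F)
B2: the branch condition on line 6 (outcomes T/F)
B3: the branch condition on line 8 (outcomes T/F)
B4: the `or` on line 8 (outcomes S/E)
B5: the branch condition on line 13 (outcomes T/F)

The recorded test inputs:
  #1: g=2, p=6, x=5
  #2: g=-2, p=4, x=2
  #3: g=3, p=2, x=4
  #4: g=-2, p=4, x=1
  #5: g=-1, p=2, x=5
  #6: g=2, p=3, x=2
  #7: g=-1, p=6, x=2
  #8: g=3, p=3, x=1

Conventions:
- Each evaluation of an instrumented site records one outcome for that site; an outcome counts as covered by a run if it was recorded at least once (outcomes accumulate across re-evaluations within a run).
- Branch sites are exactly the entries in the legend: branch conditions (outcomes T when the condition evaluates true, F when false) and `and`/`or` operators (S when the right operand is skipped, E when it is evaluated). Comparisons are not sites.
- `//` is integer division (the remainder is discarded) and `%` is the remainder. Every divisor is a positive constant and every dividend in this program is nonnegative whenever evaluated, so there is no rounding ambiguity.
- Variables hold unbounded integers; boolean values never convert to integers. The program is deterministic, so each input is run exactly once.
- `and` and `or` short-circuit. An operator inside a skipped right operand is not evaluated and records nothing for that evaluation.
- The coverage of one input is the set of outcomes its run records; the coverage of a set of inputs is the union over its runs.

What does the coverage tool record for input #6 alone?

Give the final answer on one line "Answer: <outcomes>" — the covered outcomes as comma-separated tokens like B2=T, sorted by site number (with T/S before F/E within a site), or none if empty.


Running input #6 (g=2, p=3, x=2), event by event:
  B1->T, B4->E, B3->T, B5->F
collecting distinct outcomes: B1=T, B3=T, B4=E, B5=F
Answer: B1=T, B3=T, B4=E, B5=F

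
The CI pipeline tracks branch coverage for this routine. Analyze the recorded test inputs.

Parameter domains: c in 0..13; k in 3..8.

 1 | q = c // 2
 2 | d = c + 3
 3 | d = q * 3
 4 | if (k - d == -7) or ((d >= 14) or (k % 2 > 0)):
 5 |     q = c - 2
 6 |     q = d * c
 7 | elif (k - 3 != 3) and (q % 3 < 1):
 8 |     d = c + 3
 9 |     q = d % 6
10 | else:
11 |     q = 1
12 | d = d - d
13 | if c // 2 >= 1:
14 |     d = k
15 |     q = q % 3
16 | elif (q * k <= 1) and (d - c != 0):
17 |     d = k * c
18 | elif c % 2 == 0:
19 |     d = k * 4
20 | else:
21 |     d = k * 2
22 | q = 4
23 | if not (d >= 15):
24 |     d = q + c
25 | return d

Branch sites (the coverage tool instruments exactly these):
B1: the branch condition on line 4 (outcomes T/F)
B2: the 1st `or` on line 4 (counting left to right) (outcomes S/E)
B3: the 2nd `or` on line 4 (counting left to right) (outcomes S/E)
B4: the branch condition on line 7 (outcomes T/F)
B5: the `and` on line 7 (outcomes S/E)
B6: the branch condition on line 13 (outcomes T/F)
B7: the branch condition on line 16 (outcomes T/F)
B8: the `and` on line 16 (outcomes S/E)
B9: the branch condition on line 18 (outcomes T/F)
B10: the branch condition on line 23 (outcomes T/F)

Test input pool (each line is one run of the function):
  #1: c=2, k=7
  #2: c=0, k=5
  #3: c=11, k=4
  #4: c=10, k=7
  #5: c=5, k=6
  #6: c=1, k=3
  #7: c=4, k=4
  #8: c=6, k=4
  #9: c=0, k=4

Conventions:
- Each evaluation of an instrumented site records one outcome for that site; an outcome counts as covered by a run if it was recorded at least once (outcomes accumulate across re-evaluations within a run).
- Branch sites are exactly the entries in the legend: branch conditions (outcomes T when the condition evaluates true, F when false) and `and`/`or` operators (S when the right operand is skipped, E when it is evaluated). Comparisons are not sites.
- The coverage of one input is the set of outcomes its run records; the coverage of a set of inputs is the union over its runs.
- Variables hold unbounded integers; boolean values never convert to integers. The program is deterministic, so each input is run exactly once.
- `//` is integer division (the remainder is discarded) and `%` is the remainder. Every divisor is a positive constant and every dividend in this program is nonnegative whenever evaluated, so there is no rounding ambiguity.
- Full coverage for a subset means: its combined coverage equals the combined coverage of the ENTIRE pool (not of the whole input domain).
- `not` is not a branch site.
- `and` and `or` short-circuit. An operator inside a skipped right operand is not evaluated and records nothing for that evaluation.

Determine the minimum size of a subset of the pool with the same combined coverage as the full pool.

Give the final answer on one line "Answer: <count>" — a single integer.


input #1, c=2, k=7: events B2->E, B3->E, B1->T, B6->T, B10->T; outcomes B1=T, B2=E, B3=E, B6=T, B10=T
input #2, c=0, k=5: events B2->E, B3->E, B1->T, B6->F, B8->E, B7->F, B9->T, B10->F; outcomes B1=T, B2=E, B3=E, B6=F, B7=F, B8=E, B9=T, B10=F
input #3, c=11, k=4: events B2->E, B3->S, B1->T, B6->T, B10->T; outcomes B1=T, B2=E, B3=S, B6=T, B10=T
input #4, c=10, k=7: events B2->E, B3->S, B1->T, B6->T, B10->T; outcomes B1=T, B2=E, B3=S, B6=T, B10=T
input #5, c=5, k=6: events B2->E, B3->E, B1->F, B5->S, B4->F, B6->T, B10->T; outcomes B1=F, B2=E, B3=E, B4=F, B5=S, B6=T, B10=T
input #6, c=1, k=3: events B2->E, B3->E, B1->T, B6->F, B8->E, B7->T, B10->T; outcomes B1=T, B2=E, B3=E, B6=F, B7=T, B8=E, B10=T
input #7, c=4, k=4: events B2->E, B3->E, B1->F, B5->E, B4->F, B6->T, B10->T; outcomes B1=F, B2=E, B3=E, B4=F, B5=E, B6=T, B10=T
input #8, c=6, k=4: events B2->E, B3->E, B1->F, B5->E, B4->T, B6->T, B10->T; outcomes B1=F, B2=E, B3=E, B4=T, B5=E, B6=T, B10=T
input #9, c=0, k=4: events B2->E, B3->E, B1->F, B5->E, B4->T, B6->F, B8->S, B7->F, B9->T, B10->F; outcomes B1=F, B2=E, B3=E, B4=T, B5=E, B6=F, B7=F, B8=S, B9=T, B10=F
the full pool covers 18 outcomes: B1=T, B1=F, B2=E, B3=S, B3=E, B4=T, B4=F, B5=S, B5=E, B6=T, B6=F, B7=T, B7=F, B8=S, B8=E, B9=T, B10=T, B10=F
size 1 is not enough: best union over all size-1 subsets is 10/18
size 2 is not enough: best union over all size-2 subsets is 14/18
size 3 is not enough: best union over all size-3 subsets is 17/18
size 4: inputs {3, 5, 6, 9} cover all 18 outcomes, and no lexicographically smaller subset of this size does
Answer: 4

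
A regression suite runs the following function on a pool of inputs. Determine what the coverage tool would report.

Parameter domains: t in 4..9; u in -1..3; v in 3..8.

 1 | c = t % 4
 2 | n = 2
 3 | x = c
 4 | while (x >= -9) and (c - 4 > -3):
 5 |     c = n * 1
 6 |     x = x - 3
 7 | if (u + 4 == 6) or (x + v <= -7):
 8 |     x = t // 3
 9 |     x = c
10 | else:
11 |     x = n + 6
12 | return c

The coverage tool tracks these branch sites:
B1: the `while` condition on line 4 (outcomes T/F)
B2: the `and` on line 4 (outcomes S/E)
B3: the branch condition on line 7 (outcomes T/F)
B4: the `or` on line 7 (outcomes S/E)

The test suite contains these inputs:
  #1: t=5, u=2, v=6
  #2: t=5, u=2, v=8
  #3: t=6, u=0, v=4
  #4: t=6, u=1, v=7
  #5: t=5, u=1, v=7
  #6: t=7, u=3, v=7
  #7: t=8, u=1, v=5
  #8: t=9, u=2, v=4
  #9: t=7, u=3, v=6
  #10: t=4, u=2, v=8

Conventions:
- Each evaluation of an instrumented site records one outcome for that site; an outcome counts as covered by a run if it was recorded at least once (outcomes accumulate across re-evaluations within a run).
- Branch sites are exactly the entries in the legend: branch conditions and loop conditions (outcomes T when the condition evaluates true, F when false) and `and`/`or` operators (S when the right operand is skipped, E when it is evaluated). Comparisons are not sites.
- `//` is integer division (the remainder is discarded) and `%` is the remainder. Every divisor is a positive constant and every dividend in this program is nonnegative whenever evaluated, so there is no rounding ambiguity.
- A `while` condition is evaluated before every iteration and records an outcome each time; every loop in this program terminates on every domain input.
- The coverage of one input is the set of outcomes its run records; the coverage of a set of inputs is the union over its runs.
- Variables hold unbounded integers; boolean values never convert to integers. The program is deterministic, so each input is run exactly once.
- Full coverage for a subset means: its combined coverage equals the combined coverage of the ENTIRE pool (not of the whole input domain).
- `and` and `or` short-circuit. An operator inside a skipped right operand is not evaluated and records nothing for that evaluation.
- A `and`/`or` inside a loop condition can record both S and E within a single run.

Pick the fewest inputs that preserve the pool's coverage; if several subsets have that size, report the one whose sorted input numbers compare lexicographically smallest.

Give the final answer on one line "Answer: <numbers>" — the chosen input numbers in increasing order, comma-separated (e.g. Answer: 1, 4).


test 1 (t=5, u=2, v=6) fires B2->E, B1->F, B4->S, B3->T; hits B1=F, B2=E, B3=T, B4=S
test 2 (t=5, u=2, v=8) fires B2->E, B1->F, B4->S, B3->T; hits B1=F, B2=E, B3=T, B4=S
test 3 (t=6, u=0, v=4) fires B2->E, B1->T, B2->E, B1->T, B2->E, B1->T, B2->E, B1->T, B2->S, B1->F, B4->E, B3->F; hits B1=T, B1=F, B2=S, B2=E, B3=F, B4=E
test 4 (t=6, u=1, v=7) fires B2->E, B1->T, B2->E, B1->T, B2->E, B1->T, B2->E, B1->T, B2->S, B1->F, B4->E, B3->F; hits B1=T, B1=F, B2=S, B2=E, B3=F, B4=E
test 5 (t=5, u=1, v=7) fires B2->E, B1->F, B4->E, B3->F; hits B1=F, B2=E, B3=F, B4=E
test 6 (t=7, u=3, v=7) fires B2->E, B1->T, B2->E, B1->T, B2->E, B1->T, B2->E, B1->T, B2->E, B1->T, B2->S, B1->F, B4->E, B3->F; hits B1=T, B1=F, B2=S, B2=E, B3=F, B4=E
test 7 (t=8, u=1, v=5) fires B2->E, B1->F, B4->E, B3->F; hits B1=F, B2=E, B3=F, B4=E
test 8 (t=9, u=2, v=4) fires B2->E, B1->F, B4->S, B3->T; hits B1=F, B2=E, B3=T, B4=S
test 9 (t=7, u=3, v=6) fires B2->E, B1->T, B2->E, B1->T, B2->E, B1->T, B2->E, B1->T, B2->E, B1->T, B2->S, B1->F, B4->E, B3->F; hits B1=T, B1=F, B2=S, B2=E, B3=F, B4=E
test 10 (t=4, u=2, v=8) fires B2->E, B1->F, B4->S, B3->T; hits B1=F, B2=E, B3=T, B4=S
pool-wide coverage (8 outcomes): B1=T, B1=F, B2=S, B2=E, B3=T, B3=F, B4=S, B4=E
size 1 is not enough: best union over all size-1 subsets is 6/8
size 2: inputs {1, 3} cover all 8 outcomes, and no lexicographically smaller subset of this size does
Answer: 1, 3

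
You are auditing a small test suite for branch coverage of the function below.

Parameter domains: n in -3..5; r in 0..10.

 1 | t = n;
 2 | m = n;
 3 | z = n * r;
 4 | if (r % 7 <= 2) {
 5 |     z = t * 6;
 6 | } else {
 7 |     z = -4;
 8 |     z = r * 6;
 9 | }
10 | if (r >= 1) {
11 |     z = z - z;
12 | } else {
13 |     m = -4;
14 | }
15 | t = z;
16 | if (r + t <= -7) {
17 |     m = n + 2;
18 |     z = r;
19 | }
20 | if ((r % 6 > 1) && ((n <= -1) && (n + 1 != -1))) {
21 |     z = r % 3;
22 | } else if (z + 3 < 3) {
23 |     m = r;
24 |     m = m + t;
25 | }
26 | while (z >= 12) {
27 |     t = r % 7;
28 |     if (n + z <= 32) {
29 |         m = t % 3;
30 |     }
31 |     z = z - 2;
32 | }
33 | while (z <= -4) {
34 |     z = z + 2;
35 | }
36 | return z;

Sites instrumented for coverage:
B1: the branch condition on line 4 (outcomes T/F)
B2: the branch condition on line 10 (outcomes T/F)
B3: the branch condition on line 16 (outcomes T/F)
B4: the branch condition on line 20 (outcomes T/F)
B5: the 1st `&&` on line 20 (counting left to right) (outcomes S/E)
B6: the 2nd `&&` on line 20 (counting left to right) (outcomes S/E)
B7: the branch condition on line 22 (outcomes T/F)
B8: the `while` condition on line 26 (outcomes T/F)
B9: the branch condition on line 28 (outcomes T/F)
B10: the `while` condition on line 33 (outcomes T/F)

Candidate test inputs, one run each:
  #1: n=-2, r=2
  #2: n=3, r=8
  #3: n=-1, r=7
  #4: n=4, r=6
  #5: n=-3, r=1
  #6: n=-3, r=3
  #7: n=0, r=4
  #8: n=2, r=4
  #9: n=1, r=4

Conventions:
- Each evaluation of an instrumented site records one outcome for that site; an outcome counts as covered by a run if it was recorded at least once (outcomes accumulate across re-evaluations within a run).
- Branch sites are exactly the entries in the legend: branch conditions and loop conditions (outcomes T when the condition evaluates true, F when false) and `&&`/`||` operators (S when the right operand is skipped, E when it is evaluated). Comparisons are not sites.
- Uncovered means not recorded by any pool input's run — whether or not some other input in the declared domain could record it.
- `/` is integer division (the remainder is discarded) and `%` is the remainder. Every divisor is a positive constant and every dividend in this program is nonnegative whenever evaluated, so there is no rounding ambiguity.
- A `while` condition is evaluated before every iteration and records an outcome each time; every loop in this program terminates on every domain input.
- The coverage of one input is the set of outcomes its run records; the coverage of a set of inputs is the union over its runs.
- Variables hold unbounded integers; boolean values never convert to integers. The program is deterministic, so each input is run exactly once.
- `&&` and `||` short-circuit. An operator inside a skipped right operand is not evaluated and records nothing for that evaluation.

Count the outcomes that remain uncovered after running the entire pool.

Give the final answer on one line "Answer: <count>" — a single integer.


run #1 (n=-2, r=2) runs B1->T, B2->T, B3->F, B5->E, B6->E, B4->F, B7->F, B8->F, B10->F; records B1=T, B2=T, B3=F, B4=F, B5=E, B6=E, B7=F, B8=F, B10=F
run #2 (n=3, r=8) runs B1->T, B2->T, B3->F, B5->E, B6->S, B4->F, B7->F, B8->F, B10->F; records B1=T, B2=T, B3=F, B4=F, B5=E, B6=S, B7=F, B8=F, B10=F
run #3 (n=-1, r=7) runs B1->T, B2->T, B3->F, B5->S, B4->F, B7->F, B8->F, B10->F; records B1=T, B2=T, B3=F, B4=F, B5=S, B7=F, B8=F, B10=F
run #4 (n=4, r=6) runs B1->F, B2->T, B3->F, B5->S, B4->F, B7->F, B8->F, B10->F; records B1=F, B2=T, B3=F, B4=F, B5=S, B7=F, B8=F, B10=F
run #5 (n=-3, r=1) runs B1->T, B2->T, B3->F, B5->S, B4->F, B7->F, B8->F, B10->F; records B1=T, B2=T, B3=F, B4=F, B5=S, B7=F, B8=F, B10=F
run #6 (n=-3, r=3) runs B1->F, B2->T, B3->F, B5->E, B6->E, B4->T, B8->F, B10->F; records B1=F, B2=T, B3=F, B4=T, B5=E, B6=E, B8=F, B10=F
run #7 (n=0, r=4) runs B1->F, B2->T, B3->F, B5->E, B6->S, B4->F, B7->F, B8->F, B10->F; records B1=F, B2=T, B3=F, B4=F, B5=E, B6=S, B7=F, B8=F, B10=F
run #8 (n=2, r=4) runs B1->F, B2->T, B3->F, B5->E, B6->S, B4->F, B7->F, B8->F, B10->F; records B1=F, B2=T, B3=F, B4=F, B5=E, B6=S, B7=F, B8=F, B10=F
run #9 (n=1, r=4) runs B1->F, B2->T, B3->F, B5->E, B6->S, B4->F, B7->F, B8->F, B10->F; records B1=F, B2=T, B3=F, B4=F, B5=E, B6=S, B7=F, B8=F, B10=F
union over the pool: B1=T, B1=F, B2=T, B3=F, B4=T, B4=F, B5=S, B5=E, B6=S, B6=E, B7=F, B8=F, B10=F
uncovered (7 of 20): B2=F, B3=T, B7=T, B8=T, B9=T, B9=F, B10=T
Answer: 7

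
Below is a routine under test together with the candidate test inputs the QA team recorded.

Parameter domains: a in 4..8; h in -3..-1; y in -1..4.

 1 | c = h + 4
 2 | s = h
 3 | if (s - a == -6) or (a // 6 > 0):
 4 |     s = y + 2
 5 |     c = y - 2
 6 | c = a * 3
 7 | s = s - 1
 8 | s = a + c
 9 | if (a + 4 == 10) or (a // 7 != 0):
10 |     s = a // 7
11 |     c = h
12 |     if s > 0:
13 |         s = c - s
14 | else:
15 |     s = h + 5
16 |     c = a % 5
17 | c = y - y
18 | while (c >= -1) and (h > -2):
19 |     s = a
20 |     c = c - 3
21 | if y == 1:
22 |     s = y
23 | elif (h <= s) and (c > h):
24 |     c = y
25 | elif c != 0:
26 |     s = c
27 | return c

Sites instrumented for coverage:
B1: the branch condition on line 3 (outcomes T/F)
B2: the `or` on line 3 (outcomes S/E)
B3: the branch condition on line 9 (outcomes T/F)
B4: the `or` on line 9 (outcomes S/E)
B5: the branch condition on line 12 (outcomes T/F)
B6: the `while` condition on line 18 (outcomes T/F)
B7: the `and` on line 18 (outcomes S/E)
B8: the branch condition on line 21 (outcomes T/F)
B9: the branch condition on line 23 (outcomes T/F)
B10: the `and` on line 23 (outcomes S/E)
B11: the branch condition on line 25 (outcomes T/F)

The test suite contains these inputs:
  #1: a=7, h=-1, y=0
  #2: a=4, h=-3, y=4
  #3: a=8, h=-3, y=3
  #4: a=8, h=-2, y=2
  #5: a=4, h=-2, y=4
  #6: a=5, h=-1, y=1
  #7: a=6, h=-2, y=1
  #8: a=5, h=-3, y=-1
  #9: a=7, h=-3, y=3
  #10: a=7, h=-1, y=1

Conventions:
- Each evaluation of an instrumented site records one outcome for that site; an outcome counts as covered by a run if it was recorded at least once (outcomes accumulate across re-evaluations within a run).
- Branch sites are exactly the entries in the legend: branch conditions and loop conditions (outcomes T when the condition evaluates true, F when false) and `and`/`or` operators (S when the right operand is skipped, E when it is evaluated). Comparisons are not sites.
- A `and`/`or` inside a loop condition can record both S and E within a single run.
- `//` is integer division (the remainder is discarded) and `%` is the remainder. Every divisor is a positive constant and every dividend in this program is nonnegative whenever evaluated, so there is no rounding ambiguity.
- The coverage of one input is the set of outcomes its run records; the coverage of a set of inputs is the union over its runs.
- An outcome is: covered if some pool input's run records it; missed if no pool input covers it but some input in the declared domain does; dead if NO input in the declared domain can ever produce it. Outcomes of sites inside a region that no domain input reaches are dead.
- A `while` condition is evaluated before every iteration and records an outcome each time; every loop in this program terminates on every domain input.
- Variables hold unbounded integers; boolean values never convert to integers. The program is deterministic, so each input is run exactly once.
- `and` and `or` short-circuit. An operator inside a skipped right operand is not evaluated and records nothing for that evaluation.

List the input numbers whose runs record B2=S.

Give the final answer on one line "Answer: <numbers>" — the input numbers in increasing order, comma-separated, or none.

input #1 (a=7, h=-1, y=0): does not record B2=S
input #2 (a=4, h=-3, y=4): does not record B2=S
input #3 (a=8, h=-3, y=3): does not record B2=S
input #4 (a=8, h=-2, y=2): does not record B2=S
input #5 (a=4, h=-2, y=4): records B2=S
input #6 (a=5, h=-1, y=1): records B2=S
input #7 (a=6, h=-2, y=1): does not record B2=S
input #8 (a=5, h=-3, y=-1): does not record B2=S
input #9 (a=7, h=-3, y=3): does not record B2=S
input #10 (a=7, h=-1, y=1): does not record B2=S

Answer: 5, 6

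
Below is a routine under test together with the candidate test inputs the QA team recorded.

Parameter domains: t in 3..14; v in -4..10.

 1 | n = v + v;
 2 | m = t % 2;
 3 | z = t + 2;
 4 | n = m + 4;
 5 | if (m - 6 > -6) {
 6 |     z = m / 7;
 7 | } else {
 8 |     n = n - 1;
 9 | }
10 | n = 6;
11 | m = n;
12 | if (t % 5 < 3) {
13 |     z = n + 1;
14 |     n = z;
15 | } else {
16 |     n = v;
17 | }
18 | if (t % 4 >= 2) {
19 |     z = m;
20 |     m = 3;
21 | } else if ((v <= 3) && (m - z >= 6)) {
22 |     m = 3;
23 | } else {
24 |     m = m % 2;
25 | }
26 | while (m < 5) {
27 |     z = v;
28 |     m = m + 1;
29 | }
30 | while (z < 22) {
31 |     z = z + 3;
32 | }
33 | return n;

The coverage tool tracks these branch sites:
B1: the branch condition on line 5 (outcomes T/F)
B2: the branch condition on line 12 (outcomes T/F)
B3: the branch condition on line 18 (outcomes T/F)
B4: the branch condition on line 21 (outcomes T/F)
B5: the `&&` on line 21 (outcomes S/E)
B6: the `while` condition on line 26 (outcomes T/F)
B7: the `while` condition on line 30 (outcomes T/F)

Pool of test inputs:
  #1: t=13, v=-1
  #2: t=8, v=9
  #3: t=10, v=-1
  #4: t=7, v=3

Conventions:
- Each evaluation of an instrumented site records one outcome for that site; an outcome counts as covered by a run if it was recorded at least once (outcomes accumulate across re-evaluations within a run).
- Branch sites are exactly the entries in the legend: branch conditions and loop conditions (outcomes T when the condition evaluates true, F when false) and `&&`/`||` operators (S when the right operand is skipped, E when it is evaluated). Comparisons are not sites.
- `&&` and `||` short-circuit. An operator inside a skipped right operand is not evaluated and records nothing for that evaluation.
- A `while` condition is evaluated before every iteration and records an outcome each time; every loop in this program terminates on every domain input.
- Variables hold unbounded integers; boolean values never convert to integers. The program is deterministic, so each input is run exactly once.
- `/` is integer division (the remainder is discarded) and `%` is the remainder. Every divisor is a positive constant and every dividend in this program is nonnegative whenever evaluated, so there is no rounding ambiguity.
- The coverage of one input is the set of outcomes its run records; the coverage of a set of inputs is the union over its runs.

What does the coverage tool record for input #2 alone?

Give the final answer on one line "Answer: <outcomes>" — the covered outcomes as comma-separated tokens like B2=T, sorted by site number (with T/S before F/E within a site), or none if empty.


Tracing the run of input #2 (t=8, v=9):
  B1->F, B2->F, B3->F, B5->S, B4->F, B6->T, B6->T, B6->T, B6->T, B6->T
  B6->F, B7->T, B7->T, B7->T, B7->T, B7->T, B7->F
as a set, this run covers: B1=F, B2=F, B3=F, B4=F, B5=S, B6=T, B6=F, B7=T, B7=F
Answer: B1=F, B2=F, B3=F, B4=F, B5=S, B6=T, B6=F, B7=T, B7=F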